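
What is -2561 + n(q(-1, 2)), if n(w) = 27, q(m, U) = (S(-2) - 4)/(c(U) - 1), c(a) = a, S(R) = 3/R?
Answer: -2534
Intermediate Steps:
q(m, U) = -11/(2*(-1 + U)) (q(m, U) = (3/(-2) - 4)/(U - 1) = (3*(-1/2) - 4)/(-1 + U) = (-3/2 - 4)/(-1 + U) = -11/(2*(-1 + U)))
-2561 + n(q(-1, 2)) = -2561 + 27 = -2534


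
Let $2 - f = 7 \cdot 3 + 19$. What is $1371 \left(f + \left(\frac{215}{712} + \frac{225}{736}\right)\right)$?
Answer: $- \frac{3358054737}{65504} \approx -51265.0$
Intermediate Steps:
$f = -38$ ($f = 2 - \left(7 \cdot 3 + 19\right) = 2 - \left(21 + 19\right) = 2 - 40 = -38$)
$1371 \left(f + \left(\frac{215}{712} + \frac{225}{736}\right)\right) = 1371 \left(-38 + \left(\frac{215}{712} + \frac{225}{736}\right)\right) = 1371 \left(-38 + \frac{39805}{65504}\right) = 1371 \left(- \frac{2449347}{65504}\right) = - \frac{3358054737}{65504}$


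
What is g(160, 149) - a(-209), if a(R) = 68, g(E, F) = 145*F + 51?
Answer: 21588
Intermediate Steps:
g(E, F) = 51 + 145*F
g(160, 149) - a(-209) = (51 + 145*149) - 1*68 = (51 + 21605) - 68 = 21656 - 68 = 21588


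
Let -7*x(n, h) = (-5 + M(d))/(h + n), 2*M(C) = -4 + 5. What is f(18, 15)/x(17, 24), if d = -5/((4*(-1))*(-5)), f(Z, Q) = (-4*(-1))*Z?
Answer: 4592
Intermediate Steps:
f(Z, Q) = 4*Z
d = -¼ (d = -5/((-4*(-5))) = -5/20 = -5*1/20 = -¼ ≈ -0.25000)
M(C) = ½ (M(C) = (-4 + 5)/2 = (½)*1 = ½)
x(n, h) = 9/(14*(h + n)) (x(n, h) = -(-5 + ½)/(7*(h + n)) = -(-9)/(14*(h + n)) = 9/(14*(h + n)))
f(18, 15)/x(17, 24) = (4*18)/((9/(14*(24 + 17)))) = 72/(((9/14)/41)) = 72/(((9/14)*(1/41))) = 72/(9/574) = 72*(574/9) = 4592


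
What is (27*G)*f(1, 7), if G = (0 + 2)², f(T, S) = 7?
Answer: 756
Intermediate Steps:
G = 4 (G = 2² = 4)
(27*G)*f(1, 7) = (27*4)*7 = 108*7 = 756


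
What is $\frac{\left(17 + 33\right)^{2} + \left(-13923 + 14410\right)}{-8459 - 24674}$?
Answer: $- \frac{2987}{33133} \approx -0.090152$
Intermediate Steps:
$\frac{\left(17 + 33\right)^{2} + \left(-13923 + 14410\right)}{-8459 - 24674} = \frac{50^{2} + 487}{-8459 - 24674} = \frac{2500 + 487}{-33133} = 2987 \left(- \frac{1}{33133}\right) = - \frac{2987}{33133}$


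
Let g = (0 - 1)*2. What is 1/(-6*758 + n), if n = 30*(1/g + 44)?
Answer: -1/3243 ≈ -0.00030836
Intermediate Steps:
g = -2 (g = -1*2 = -2)
n = 1305 (n = 30*(1/(-2) + 44) = 30*(-1/2 + 44) = 30*(87/2) = 1305)
1/(-6*758 + n) = 1/(-6*758 + 1305) = 1/(-4548 + 1305) = 1/(-3243) = -1/3243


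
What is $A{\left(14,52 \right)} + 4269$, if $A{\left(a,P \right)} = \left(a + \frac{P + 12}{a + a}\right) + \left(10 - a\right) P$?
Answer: $\frac{28541}{7} \approx 4077.3$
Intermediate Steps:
$A{\left(a,P \right)} = a + P \left(10 - a\right) + \frac{12 + P}{2 a}$ ($A{\left(a,P \right)} = \left(a + \frac{12 + P}{2 a}\right) + P \left(10 - a\right) = a + P \left(10 - a\right) + \frac{12 + P}{2 a}$)
$A{\left(14,52 \right)} + 4269 = \frac{6 + \frac{1}{2} \cdot 52 + 14 \left(14 + 10 \cdot 52 - 52 \cdot 14\right)}{14} + 4269 = \frac{6 + 26 + 14 \left(14 + 520 - 728\right)}{14} + 4269 = \frac{6 + 26 + 14 \left(-194\right)}{14} + 4269 = \frac{6 + 26 - 2716}{14} + 4269 = \frac{1}{14} \left(-2684\right) + 4269 = - \frac{1342}{7} + 4269 = \frac{28541}{7}$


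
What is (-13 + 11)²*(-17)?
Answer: -68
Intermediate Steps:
(-13 + 11)²*(-17) = (-2)²*(-17) = 4*(-17) = -68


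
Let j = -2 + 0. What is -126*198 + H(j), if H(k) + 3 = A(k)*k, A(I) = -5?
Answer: -24941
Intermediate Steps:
j = -2
H(k) = -3 - 5*k
-126*198 + H(j) = -126*198 + (-3 - 5*(-2)) = -24948 + (-3 + 10) = -24948 + 7 = -24941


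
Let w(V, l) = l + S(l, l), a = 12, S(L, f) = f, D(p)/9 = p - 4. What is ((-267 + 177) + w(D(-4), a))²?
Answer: 4356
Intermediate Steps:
D(p) = -36 + 9*p (D(p) = 9*(p - 4) = 9*(-4 + p) = -36 + 9*p)
w(V, l) = 2*l (w(V, l) = l + l = 2*l)
((-267 + 177) + w(D(-4), a))² = ((-267 + 177) + 2*12)² = (-90 + 24)² = (-66)² = 4356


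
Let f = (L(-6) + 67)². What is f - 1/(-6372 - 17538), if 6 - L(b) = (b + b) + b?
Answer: 197998711/23910 ≈ 8281.0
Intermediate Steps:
L(b) = 6 - 3*b (L(b) = 6 - ((b + b) + b) = 6 - (2*b + b) = 6 - 3*b)
f = 8281 (f = ((6 - 3*(-6)) + 67)² = ((6 + 18) + 67)² = (24 + 67)² = 91² = 8281)
f - 1/(-6372 - 17538) = 8281 - 1/(-6372 - 17538) = 8281 - 1/(-23910) = 8281 - 1*(-1/23910) = 8281 + 1/23910 = 197998711/23910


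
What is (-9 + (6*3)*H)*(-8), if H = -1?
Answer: 216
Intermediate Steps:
(-9 + (6*3)*H)*(-8) = (-9 + (6*3)*(-1))*(-8) = (-9 + 18*(-1))*(-8) = (-9 - 18)*(-8) = -27*(-8) = 216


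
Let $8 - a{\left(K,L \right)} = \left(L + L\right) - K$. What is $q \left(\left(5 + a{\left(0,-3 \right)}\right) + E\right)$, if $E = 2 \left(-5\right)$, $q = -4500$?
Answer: $-40500$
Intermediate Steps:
$a{\left(K,L \right)} = 8 + K - 2 L$ ($a{\left(K,L \right)} = 8 - \left(\left(L + L\right) - K\right) = 8 - \left(2 L - K\right) = 8 - \left(- K + 2 L\right) = 8 + \left(K - 2 L\right) = 8 + K - 2 L$)
$E = -10$
$q \left(\left(5 + a{\left(0,-3 \right)}\right) + E\right) = - 4500 \left(\left(5 + \left(8 + 0 - -6\right)\right) - 10\right) = - 4500 \left(\left(5 + \left(8 + 0 + 6\right)\right) - 10\right) = - 4500 \left(\left(5 + 14\right) - 10\right) = - 4500 \left(19 - 10\right) = \left(-4500\right) 9 = -40500$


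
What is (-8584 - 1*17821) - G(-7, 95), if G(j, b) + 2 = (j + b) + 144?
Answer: -26635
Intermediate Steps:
G(j, b) = 142 + b + j (G(j, b) = -2 + ((j + b) + 144) = -2 + ((b + j) + 144) = -2 + (144 + b + j) = 142 + b + j)
(-8584 - 1*17821) - G(-7, 95) = (-8584 - 1*17821) - (142 + 95 - 7) = (-8584 - 17821) - 1*230 = -26405 - 230 = -26635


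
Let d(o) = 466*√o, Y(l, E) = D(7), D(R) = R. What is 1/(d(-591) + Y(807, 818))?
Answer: 7/128339245 - 466*I*√591/128339245 ≈ 5.4543e-8 - 8.8271e-5*I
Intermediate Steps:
Y(l, E) = 7
1/(d(-591) + Y(807, 818)) = 1/(466*√(-591) + 7) = 1/(466*(I*√591) + 7) = 1/(466*I*√591 + 7) = 1/(7 + 466*I*√591)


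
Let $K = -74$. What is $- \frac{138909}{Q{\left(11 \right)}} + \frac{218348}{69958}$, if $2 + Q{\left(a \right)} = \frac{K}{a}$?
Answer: $\frac{937865925}{58912} \approx 15920.0$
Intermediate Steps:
$Q{\left(a \right)} = -2 - \frac{74}{a}$
$- \frac{138909}{Q{\left(11 \right)}} + \frac{218348}{69958} = - \frac{138909}{-2 - \frac{74}{11}} + \frac{218348}{69958} = - \frac{138909}{-2 - \frac{74}{11}} + 218348 \cdot \frac{1}{69958} = - \frac{138909}{-2 - \frac{74}{11}} + \frac{5746}{1841} = - \frac{138909}{- \frac{96}{11}} + \frac{5746}{1841} = \left(-138909\right) \left(- \frac{11}{96}\right) + \frac{5746}{1841} = \frac{509333}{32} + \frac{5746}{1841} = \frac{937865925}{58912}$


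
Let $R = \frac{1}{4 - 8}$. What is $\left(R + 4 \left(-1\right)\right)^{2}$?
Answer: $\frac{289}{16} \approx 18.063$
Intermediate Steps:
$R = - \frac{1}{4}$ ($R = \frac{1}{-4} = - \frac{1}{4} \approx -0.25$)
$\left(R + 4 \left(-1\right)\right)^{2} = \left(- \frac{1}{4} + 4 \left(-1\right)\right)^{2} = \left(- \frac{1}{4} - 4\right)^{2} = \left(- \frac{17}{4}\right)^{2} = \frac{289}{16}$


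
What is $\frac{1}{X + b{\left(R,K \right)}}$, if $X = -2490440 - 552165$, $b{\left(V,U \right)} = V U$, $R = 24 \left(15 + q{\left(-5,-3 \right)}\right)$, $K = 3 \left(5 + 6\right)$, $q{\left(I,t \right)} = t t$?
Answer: $- \frac{1}{3023597} \approx -3.3073 \cdot 10^{-7}$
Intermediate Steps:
$q{\left(I,t \right)} = t^{2}$
$K = 33$ ($K = 3 \cdot 11 = 33$)
$R = 576$ ($R = 24 \left(15 + \left(-3\right)^{2}\right) = 24 \left(15 + 9\right) = 24 \cdot 24 = 576$)
$b{\left(V,U \right)} = U V$
$X = -3042605$ ($X = -2490440 - 552165 = -3042605$)
$\frac{1}{X + b{\left(R,K \right)}} = \frac{1}{-3042605 + 33 \cdot 576} = \frac{1}{-3042605 + 19008} = \frac{1}{-3023597} = - \frac{1}{3023597}$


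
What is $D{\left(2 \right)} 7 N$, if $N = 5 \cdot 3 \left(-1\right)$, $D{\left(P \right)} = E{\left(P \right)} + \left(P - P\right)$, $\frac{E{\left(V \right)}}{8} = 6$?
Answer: $-5040$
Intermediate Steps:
$E{\left(V \right)} = 48$ ($E{\left(V \right)} = 8 \cdot 6 = 48$)
$D{\left(P \right)} = 48$ ($D{\left(P \right)} = 48 + \left(P - P\right) = 48 + 0 = 48$)
$N = -15$ ($N = 15 \left(-1\right) = -15$)
$D{\left(2 \right)} 7 N = 48 \cdot 7 \left(-15\right) = 336 \left(-15\right) = -5040$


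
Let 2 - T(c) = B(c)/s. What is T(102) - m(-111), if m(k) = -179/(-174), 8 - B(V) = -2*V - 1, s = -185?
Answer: 68327/32190 ≈ 2.1226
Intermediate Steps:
B(V) = 9 + 2*V (B(V) = 8 - (-2*V - 1) = 8 - (-1 - 2*V) = 8 + (1 + 2*V) = 9 + 2*V)
T(c) = 379/185 + 2*c/185 (T(c) = 2 - (9 + 2*c)/(-185) = 2 - (9 + 2*c)*(-1)/185 = 2 - (-9/185 - 2*c/185) = 2 + (9/185 + 2*c/185) = 379/185 + 2*c/185)
m(k) = 179/174 (m(k) = -179*(-1/174) = 179/174)
T(102) - m(-111) = (379/185 + (2/185)*102) - 1*179/174 = (379/185 + 204/185) - 179/174 = 583/185 - 179/174 = 68327/32190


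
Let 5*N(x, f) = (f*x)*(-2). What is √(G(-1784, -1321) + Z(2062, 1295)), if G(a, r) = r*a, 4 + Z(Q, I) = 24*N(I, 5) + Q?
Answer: √2296562 ≈ 1515.4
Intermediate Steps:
N(x, f) = -2*f*x/5 (N(x, f) = ((f*x)*(-2))/5 = (-2*f*x)/5 = -2*f*x/5)
Z(Q, I) = -4 + Q - 48*I (Z(Q, I) = -4 + (24*(-⅖*5*I) + Q) = -4 + (24*(-2*I) + Q) = -4 + (-48*I + Q) = -4 + (Q - 48*I) = -4 + Q - 48*I)
G(a, r) = a*r
√(G(-1784, -1321) + Z(2062, 1295)) = √(-1784*(-1321) + (-4 + 2062 - 48*1295)) = √(2356664 + (-4 + 2062 - 62160)) = √(2356664 - 60102) = √2296562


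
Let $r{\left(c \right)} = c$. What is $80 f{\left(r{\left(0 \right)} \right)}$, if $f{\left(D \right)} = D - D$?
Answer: $0$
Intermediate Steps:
$f{\left(D \right)} = 0$
$80 f{\left(r{\left(0 \right)} \right)} = 80 \cdot 0 = 0$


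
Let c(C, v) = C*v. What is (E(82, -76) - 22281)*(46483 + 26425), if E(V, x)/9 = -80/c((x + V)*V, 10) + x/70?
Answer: -2332142244036/1435 ≈ -1.6252e+9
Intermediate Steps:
E(V, x) = 9*x/70 - 72/(V*(V + x)) (E(V, x) = 9*(-80*1/(10*V*(x + V)) + x/70) = 9*(-80*1/(10*V*(V + x)) + x*(1/70)) = 9*(-80*1/(10*V*(V + x)) + x/70) = 9*(-8/(V*(V + x)) + x/70) = 9*(x/70 - 8/(V*(V + x))) = 9*x/70 - 72/(V*(V + x)))
(E(82, -76) - 22281)*(46483 + 26425) = ((9/70)*(-560 + 82*(-76)*(82 - 76))/(82*(82 - 76)) - 22281)*(46483 + 26425) = ((9/70)*(1/82)*(-560 + 82*(-76)*6)/6 - 22281)*72908 = ((9/70)*(1/82)*(1/6)*(-560 - 37392) - 22281)*72908 = ((9/70)*(1/82)*(1/6)*(-37952) - 22281)*72908 = (-14232/1435 - 22281)*72908 = -31987467/1435*72908 = -2332142244036/1435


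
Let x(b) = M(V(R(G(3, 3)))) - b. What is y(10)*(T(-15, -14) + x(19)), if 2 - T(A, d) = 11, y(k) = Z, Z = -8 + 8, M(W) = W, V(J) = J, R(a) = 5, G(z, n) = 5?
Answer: 0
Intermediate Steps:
Z = 0
y(k) = 0
T(A, d) = -9 (T(A, d) = 2 - 1*11 = 2 - 11 = -9)
x(b) = 5 - b
y(10)*(T(-15, -14) + x(19)) = 0*(-9 + (5 - 1*19)) = 0*(-9 + (5 - 19)) = 0*(-9 - 14) = 0*(-23) = 0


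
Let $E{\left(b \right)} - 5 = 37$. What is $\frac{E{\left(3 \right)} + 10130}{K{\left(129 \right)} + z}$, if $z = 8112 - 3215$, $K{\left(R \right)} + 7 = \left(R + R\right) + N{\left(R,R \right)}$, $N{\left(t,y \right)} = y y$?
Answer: $\frac{10172}{21789} \approx 0.46684$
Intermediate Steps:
$N{\left(t,y \right)} = y^{2}$
$K{\left(R \right)} = -7 + R^{2} + 2 R$ ($K{\left(R \right)} = -7 + \left(\left(R + R\right) + R^{2}\right) = -7 + \left(2 R + R^{2}\right) = -7 + \left(R^{2} + 2 R\right) = -7 + R^{2} + 2 R$)
$E{\left(b \right)} = 42$ ($E{\left(b \right)} = 5 + 37 = 42$)
$z = 4897$
$\frac{E{\left(3 \right)} + 10130}{K{\left(129 \right)} + z} = \frac{42 + 10130}{\left(-7 + 129^{2} + 2 \cdot 129\right) + 4897} = \frac{10172}{\left(-7 + 16641 + 258\right) + 4897} = \frac{10172}{16892 + 4897} = \frac{10172}{21789}$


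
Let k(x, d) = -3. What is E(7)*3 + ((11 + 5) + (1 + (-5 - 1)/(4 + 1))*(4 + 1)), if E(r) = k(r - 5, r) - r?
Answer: -15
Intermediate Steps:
E(r) = -3 - r
E(7)*3 + ((11 + 5) + (1 + (-5 - 1)/(4 + 1))*(4 + 1)) = (-3 - 1*7)*3 + ((11 + 5) + (1 + (-5 - 1)/(4 + 1))*(4 + 1)) = (-3 - 7)*3 + (16 + (1 - 6/5)*5) = -10*3 + (16 + (1 - 6*⅕)*5) = -30 + (16 + (1 - 6/5)*5) = -30 + (16 - ⅕*5) = -30 + (16 - 1) = -30 + 15 = -15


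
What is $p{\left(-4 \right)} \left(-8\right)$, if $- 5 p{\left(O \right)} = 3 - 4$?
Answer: $- \frac{8}{5} \approx -1.6$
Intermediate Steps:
$p{\left(O \right)} = \frac{1}{5}$ ($p{\left(O \right)} = - \frac{3 - 4}{5} = \left(- \frac{1}{5}\right) \left(-1\right) = \frac{1}{5}$)
$p{\left(-4 \right)} \left(-8\right) = \frac{1}{5} \left(-8\right) = - \frac{8}{5}$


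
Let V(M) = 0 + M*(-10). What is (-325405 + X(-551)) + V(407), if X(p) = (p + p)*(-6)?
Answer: -322863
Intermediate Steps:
X(p) = -12*p (X(p) = (2*p)*(-6) = -12*p)
V(M) = -10*M (V(M) = 0 - 10*M = -10*M)
(-325405 + X(-551)) + V(407) = (-325405 - 12*(-551)) - 10*407 = (-325405 + 6612) - 4070 = -318793 - 4070 = -322863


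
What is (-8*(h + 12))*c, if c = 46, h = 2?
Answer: -5152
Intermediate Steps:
(-8*(h + 12))*c = -8*(2 + 12)*46 = -8*14*46 = -112*46 = -5152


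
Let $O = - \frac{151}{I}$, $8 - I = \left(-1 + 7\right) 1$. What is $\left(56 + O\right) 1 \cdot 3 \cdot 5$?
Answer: $- \frac{585}{2} \approx -292.5$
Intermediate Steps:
$I = 2$ ($I = 8 - \left(-1 + 7\right) 1 = 8 - 6 \cdot 1 = 8 - 6 = 2$)
$O = - \frac{151}{2} \approx -75.5$
$\left(56 + O\right) 1 \cdot 3 \cdot 5 = \left(56 - \frac{151}{2}\right) 1 \cdot 3 \cdot 5 = - \frac{39 \cdot 3 \cdot 5}{2} = \left(- \frac{39}{2}\right) 15 = - \frac{585}{2}$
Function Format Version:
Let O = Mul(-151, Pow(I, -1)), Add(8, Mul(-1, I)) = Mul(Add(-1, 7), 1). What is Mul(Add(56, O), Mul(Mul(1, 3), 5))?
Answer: Rational(-585, 2) ≈ -292.50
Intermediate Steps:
I = 2 (I = Add(8, Mul(-1, Mul(Add(-1, 7), 1))) = Add(8, Mul(-1, Mul(6, 1))) = Add(8, Mul(-1, 6)) = Add(8, -6) = 2)
O = Rational(-151, 2) (O = Mul(-151, Pow(2, -1)) = Mul(-151, Rational(1, 2)) = Rational(-151, 2) ≈ -75.500)
Mul(Add(56, O), Mul(Mul(1, 3), 5)) = Mul(Add(56, Rational(-151, 2)), Mul(Mul(1, 3), 5)) = Mul(Rational(-39, 2), Mul(3, 5)) = Mul(Rational(-39, 2), 15) = Rational(-585, 2)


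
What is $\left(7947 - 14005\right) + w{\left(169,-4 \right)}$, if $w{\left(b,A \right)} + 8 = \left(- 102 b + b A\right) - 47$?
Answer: $-24027$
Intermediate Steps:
$w{\left(b,A \right)} = -55 - 102 b + A b$ ($w{\left(b,A \right)} = -8 - \left(47 + 102 b - b A\right) = -8 - \left(47 + 102 b - A b\right) = -55 - 102 b + A b$)
$\left(7947 - 14005\right) + w{\left(169,-4 \right)} = \left(7947 - 14005\right) - 17969 = -6058 - 17969 = -24027$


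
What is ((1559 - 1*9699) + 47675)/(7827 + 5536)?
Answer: 39535/13363 ≈ 2.9585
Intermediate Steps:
((1559 - 1*9699) + 47675)/(7827 + 5536) = ((1559 - 9699) + 47675)/13363 = (-8140 + 47675)*(1/13363) = 39535*(1/13363) = 39535/13363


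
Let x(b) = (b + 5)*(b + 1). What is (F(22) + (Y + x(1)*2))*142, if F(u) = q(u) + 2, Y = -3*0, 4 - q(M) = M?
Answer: 1136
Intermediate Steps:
q(M) = 4 - M
Y = 0
F(u) = 6 - u (F(u) = (4 - u) + 2 = 6 - u)
x(b) = (1 + b)*(5 + b) (x(b) = (5 + b)*(1 + b) = (1 + b)*(5 + b))
(F(22) + (Y + x(1)*2))*142 = ((6 - 1*22) + (0 + (5 + 1**2 + 6*1)*2))*142 = ((6 - 22) + (0 + (5 + 1 + 6)*2))*142 = (-16 + (0 + 12*2))*142 = (-16 + (0 + 24))*142 = (-16 + 24)*142 = 8*142 = 1136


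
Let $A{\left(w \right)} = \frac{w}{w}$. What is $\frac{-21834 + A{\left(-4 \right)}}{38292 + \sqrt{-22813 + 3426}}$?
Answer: $- \frac{836029236}{1466296651} + \frac{21833 i \sqrt{19387}}{1466296651} \approx -0.57016 + 0.0020732 i$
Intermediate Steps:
$A{\left(w \right)} = 1$
$\frac{-21834 + A{\left(-4 \right)}}{38292 + \sqrt{-22813 + 3426}} = \frac{-21834 + 1}{38292 + \sqrt{-22813 + 3426}} = - \frac{21833}{38292 + \sqrt{-19387}} = - \frac{21833}{38292 + i \sqrt{19387}}$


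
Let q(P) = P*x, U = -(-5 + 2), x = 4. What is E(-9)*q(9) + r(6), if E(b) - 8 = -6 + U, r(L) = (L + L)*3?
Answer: 216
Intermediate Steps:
r(L) = 6*L (r(L) = (2*L)*3 = 6*L)
U = 3 (U = -1*(-3) = 3)
E(b) = 5 (E(b) = 8 + (-6 + 3) = 8 - 3 = 5)
q(P) = 4*P (q(P) = P*4 = 4*P)
E(-9)*q(9) + r(6) = 5*(4*9) + 6*6 = 5*36 + 36 = 180 + 36 = 216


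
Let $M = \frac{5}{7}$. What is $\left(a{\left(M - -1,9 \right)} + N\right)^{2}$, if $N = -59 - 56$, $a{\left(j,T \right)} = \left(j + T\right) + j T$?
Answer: $\frac{386884}{49} \approx 7895.6$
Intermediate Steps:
$M = \frac{5}{7}$ ($M = 5 \cdot \frac{1}{7} = \frac{5}{7} \approx 0.71429$)
$a{\left(j,T \right)} = T + j + T j$ ($a{\left(j,T \right)} = \left(T + j\right) + T j = T + j + T j$)
$N = -115$
$\left(a{\left(M - -1,9 \right)} + N\right)^{2} = \left(\left(9 + \left(\frac{5}{7} - -1\right) + 9 \left(\frac{5}{7} - -1\right)\right) - 115\right)^{2} = \left(\left(9 + \left(\frac{5}{7} + 1\right) + 9 \left(\frac{5}{7} + 1\right)\right) - 115\right)^{2} = \left(\left(9 + \frac{12}{7} + 9 \cdot \frac{12}{7}\right) - 115\right)^{2} = \left(\left(9 + \frac{12}{7} + \frac{108}{7}\right) - 115\right)^{2} = \left(\frac{183}{7} - 115\right)^{2} = \left(- \frac{622}{7}\right)^{2} = \frac{386884}{49}$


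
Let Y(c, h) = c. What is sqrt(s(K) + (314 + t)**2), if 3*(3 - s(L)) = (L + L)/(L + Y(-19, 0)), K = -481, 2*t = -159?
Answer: sqrt(1237333695)/150 ≈ 234.51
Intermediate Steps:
t = -159/2 (t = (1/2)*(-159) = -159/2 ≈ -79.500)
s(L) = 3 - 2*L/(3*(-19 + L)) (s(L) = 3 - (L + L)/(3*(L - 19)) = 3 - 2*L/(3*(-19 + L)))
sqrt(s(K) + (314 + t)**2) = sqrt((-171 + 7*(-481))/(3*(-19 - 481)) + (314 - 159/2)**2) = sqrt((1/3)*(-171 - 3367)/(-500) + (469/2)**2) = sqrt((1/3)*(-1/500)*(-3538) + 219961/4) = sqrt(1769/750 + 219961/4) = sqrt(82488913/1500) = sqrt(1237333695)/150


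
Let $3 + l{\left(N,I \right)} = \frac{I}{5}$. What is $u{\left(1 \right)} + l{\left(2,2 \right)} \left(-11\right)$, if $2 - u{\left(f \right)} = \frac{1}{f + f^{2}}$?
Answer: $\frac{301}{10} \approx 30.1$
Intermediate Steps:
$u{\left(f \right)} = 2 - \frac{1}{f + f^{2}}$
$l{\left(N,I \right)} = -3 + \frac{I}{5}$
$u{\left(1 \right)} + l{\left(2,2 \right)} \left(-11\right) = \frac{-1 + 2 \cdot 1 + 2 \cdot 1^{2}}{1 \left(1 + 1\right)} + \left(-3 + \frac{1}{5} \cdot 2\right) \left(-11\right) = 1 \cdot \frac{1}{2} \left(-1 + 2 + 2 \cdot 1\right) + \left(-3 + \frac{2}{5}\right) \left(-11\right) = 1 \cdot \frac{1}{2} \left(-1 + 2 + 2\right) - - \frac{143}{5} = 1 \cdot \frac{1}{2} \cdot 3 + \frac{143}{5} = \frac{3}{2} + \frac{143}{5} = \frac{301}{10}$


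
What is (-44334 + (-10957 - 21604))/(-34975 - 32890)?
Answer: 2197/1939 ≈ 1.1331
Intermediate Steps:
(-44334 + (-10957 - 21604))/(-34975 - 32890) = (-44334 - 32561)/(-67865) = -76895*(-1/67865) = 2197/1939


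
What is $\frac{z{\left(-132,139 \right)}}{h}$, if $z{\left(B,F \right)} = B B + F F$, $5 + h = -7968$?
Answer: $- \frac{36745}{7973} \approx -4.6087$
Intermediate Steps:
$h = -7973$ ($h = -5 - 7968 = -7973$)
$z{\left(B,F \right)} = B^{2} + F^{2}$
$\frac{z{\left(-132,139 \right)}}{h} = \frac{\left(-132\right)^{2} + 139^{2}}{-7973} = \left(17424 + 19321\right) \left(- \frac{1}{7973}\right) = 36745 \left(- \frac{1}{7973}\right) = - \frac{36745}{7973}$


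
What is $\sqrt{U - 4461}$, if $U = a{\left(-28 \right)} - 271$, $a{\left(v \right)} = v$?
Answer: $2 i \sqrt{1190} \approx 68.993 i$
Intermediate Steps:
$U = -299$ ($U = -28 - 271 = -299$)
$\sqrt{U - 4461} = \sqrt{-299 - 4461} = \sqrt{-4760} = 2 i \sqrt{1190}$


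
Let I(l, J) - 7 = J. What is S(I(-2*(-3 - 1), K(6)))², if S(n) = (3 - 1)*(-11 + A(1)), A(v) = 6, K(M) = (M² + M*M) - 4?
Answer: 100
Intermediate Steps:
K(M) = -4 + 2*M² (K(M) = (M² + M²) - 4 = 2*M² - 4 = -4 + 2*M²)
I(l, J) = 7 + J
S(n) = -10 (S(n) = (3 - 1)*(-11 + 6) = 2*(-5) = -10)
S(I(-2*(-3 - 1), K(6)))² = (-10)² = 100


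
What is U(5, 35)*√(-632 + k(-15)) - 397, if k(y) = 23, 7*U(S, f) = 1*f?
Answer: -397 + 5*I*√609 ≈ -397.0 + 123.39*I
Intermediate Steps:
U(S, f) = f/7 (U(S, f) = (1*f)/7 = f/7)
U(5, 35)*√(-632 + k(-15)) - 397 = ((⅐)*35)*√(-632 + 23) - 397 = 5*√(-609) - 397 = 5*(I*√609) - 397 = 5*I*√609 - 397 = -397 + 5*I*√609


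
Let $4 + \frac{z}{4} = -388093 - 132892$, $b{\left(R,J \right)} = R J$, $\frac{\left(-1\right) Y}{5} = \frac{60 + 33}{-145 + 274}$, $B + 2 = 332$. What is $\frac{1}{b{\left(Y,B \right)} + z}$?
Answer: $- \frac{43}{89661258} \approx -4.7958 \cdot 10^{-7}$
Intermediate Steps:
$B = 330$ ($B = -2 + 332 = 330$)
$Y = - \frac{155}{43}$ ($Y = - 5 \frac{60 + 33}{-145 + 274} = - 5 \cdot \frac{93}{129} = - 5 \cdot 93 \cdot \frac{1}{129} = \left(-5\right) \frac{31}{43} = - \frac{155}{43} \approx -3.6047$)
$b{\left(R,J \right)} = J R$
$z = -2083956$ ($z = -16 + 4 \left(-388093 - 132892\right) = -16 + 4 \left(-520985\right) = -16 - 2083940 = -2083956$)
$\frac{1}{b{\left(Y,B \right)} + z} = \frac{1}{330 \left(- \frac{155}{43}\right) - 2083956} = \frac{1}{- \frac{51150}{43} - 2083956} = \frac{1}{- \frac{89661258}{43}} = - \frac{43}{89661258}$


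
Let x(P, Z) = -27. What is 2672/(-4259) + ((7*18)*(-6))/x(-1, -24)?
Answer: 116580/4259 ≈ 27.373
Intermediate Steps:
2672/(-4259) + ((7*18)*(-6))/x(-1, -24) = 2672/(-4259) + ((7*18)*(-6))/(-27) = 2672*(-1/4259) + (126*(-6))*(-1/27) = -2672/4259 - 756*(-1/27) = -2672/4259 + 28 = 116580/4259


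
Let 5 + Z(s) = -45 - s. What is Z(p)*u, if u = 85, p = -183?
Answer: 11305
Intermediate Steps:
Z(s) = -50 - s (Z(s) = -5 + (-45 - s) = -50 - s)
Z(p)*u = (-50 - 1*(-183))*85 = (-50 + 183)*85 = 133*85 = 11305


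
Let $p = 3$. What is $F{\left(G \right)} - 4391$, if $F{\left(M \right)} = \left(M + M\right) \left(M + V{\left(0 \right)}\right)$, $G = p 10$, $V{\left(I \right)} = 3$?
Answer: $-2411$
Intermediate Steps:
$G = 30$ ($G = 3 \cdot 10 = 30$)
$F{\left(M \right)} = 2 M \left(3 + M\right)$ ($F{\left(M \right)} = \left(M + M\right) \left(M + 3\right) = 2 M \left(3 + M\right)$)
$F{\left(G \right)} - 4391 = 2 \cdot 30 \left(3 + 30\right) - 4391 = 2 \cdot 30 \cdot 33 - 4391 = 1980 - 4391 = -2411$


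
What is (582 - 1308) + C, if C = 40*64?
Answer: 1834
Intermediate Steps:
C = 2560
(582 - 1308) + C = (582 - 1308) + 2560 = -726 + 2560 = 1834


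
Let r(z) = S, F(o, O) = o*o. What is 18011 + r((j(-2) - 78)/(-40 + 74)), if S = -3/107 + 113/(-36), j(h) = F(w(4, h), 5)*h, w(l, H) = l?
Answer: 69366173/3852 ≈ 18008.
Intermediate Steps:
F(o, O) = o**2
j(h) = 16*h (j(h) = 4**2*h = 16*h)
S = -12199/3852 (S = -3*1/107 + 113*(-1/36) = -3/107 - 113/36 = -12199/3852 ≈ -3.1669)
r(z) = -12199/3852
18011 + r((j(-2) - 78)/(-40 + 74)) = 18011 - 12199/3852 = 69366173/3852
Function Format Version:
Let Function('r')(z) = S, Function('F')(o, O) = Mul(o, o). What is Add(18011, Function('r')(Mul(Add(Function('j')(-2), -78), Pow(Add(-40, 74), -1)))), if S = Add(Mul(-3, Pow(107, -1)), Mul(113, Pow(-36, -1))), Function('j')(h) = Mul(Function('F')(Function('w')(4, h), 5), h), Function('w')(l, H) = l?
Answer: Rational(69366173, 3852) ≈ 18008.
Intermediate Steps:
Function('F')(o, O) = Pow(o, 2)
Function('j')(h) = Mul(16, h) (Function('j')(h) = Mul(Pow(4, 2), h) = Mul(16, h))
S = Rational(-12199, 3852) (S = Add(Mul(-3, Rational(1, 107)), Mul(113, Rational(-1, 36))) = Add(Rational(-3, 107), Rational(-113, 36)) = Rational(-12199, 3852) ≈ -3.1669)
Function('r')(z) = Rational(-12199, 3852)
Add(18011, Function('r')(Mul(Add(Function('j')(-2), -78), Pow(Add(-40, 74), -1)))) = Add(18011, Rational(-12199, 3852)) = Rational(69366173, 3852)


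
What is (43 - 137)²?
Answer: 8836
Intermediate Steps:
(43 - 137)² = (-94)² = 8836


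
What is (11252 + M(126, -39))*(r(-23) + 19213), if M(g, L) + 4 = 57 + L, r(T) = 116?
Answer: 217760514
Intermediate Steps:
M(g, L) = 53 + L (M(g, L) = -4 + (57 + L) = 53 + L)
(11252 + M(126, -39))*(r(-23) + 19213) = (11252 + (53 - 39))*(116 + 19213) = (11252 + 14)*19329 = 11266*19329 = 217760514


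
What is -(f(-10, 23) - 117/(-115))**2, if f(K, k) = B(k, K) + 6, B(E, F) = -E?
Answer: -3378244/13225 ≈ -255.44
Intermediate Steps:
f(K, k) = 6 - k (f(K, k) = -k + 6 = 6 - k)
-(f(-10, 23) - 117/(-115))**2 = -((6 - 1*23) - 117/(-115))**2 = -((6 - 23) - 117*(-1/115))**2 = -(-17 + 117/115)**2 = -(-1838/115)**2 = -1*3378244/13225 = -3378244/13225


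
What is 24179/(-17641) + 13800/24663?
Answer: -117626959/145026661 ≈ -0.81107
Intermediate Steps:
24179/(-17641) + 13800/24663 = 24179*(-1/17641) + 13800*(1/24663) = -24179/17641 + 4600/8221 = -117626959/145026661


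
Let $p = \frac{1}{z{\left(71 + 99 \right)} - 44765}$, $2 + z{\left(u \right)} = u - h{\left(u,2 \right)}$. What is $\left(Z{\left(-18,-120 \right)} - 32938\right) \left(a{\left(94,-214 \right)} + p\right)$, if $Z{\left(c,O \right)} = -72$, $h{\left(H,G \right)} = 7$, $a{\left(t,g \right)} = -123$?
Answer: $\frac{90551265965}{22302} \approx 4.0602 \cdot 10^{6}$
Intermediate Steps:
$z{\left(u \right)} = -9 + u$ ($z{\left(u \right)} = -2 + \left(u - 7\right) = -2 + \left(-7 + u\right) = -9 + u$)
$p = - \frac{1}{44604}$ ($p = \frac{1}{\left(-9 + \left(71 + 99\right)\right) - 44765} = \frac{1}{\left(-9 + 170\right) - 44765} = \frac{1}{161 - 44765} = \frac{1}{-44604} = - \frac{1}{44604} \approx -2.242 \cdot 10^{-5}$)
$\left(Z{\left(-18,-120 \right)} - 32938\right) \left(a{\left(94,-214 \right)} + p\right) = \left(-72 - 32938\right) \left(-123 - \frac{1}{44604}\right) = \left(-33010\right) \left(- \frac{5486293}{44604}\right) = \frac{90551265965}{22302}$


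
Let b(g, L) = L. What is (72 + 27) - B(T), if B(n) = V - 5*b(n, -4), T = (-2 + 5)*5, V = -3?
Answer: 82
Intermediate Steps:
T = 15 (T = 3*5 = 15)
B(n) = 17 (B(n) = -3 - 5*(-4) = -3 + 20 = 17)
(72 + 27) - B(T) = (72 + 27) - 1*17 = 99 - 17 = 82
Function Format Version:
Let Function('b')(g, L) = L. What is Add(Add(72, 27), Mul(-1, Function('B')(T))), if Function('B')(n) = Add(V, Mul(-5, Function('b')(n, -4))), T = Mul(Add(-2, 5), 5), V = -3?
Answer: 82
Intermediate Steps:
T = 15 (T = Mul(3, 5) = 15)
Function('B')(n) = 17 (Function('B')(n) = Add(-3, Mul(-5, -4)) = Add(-3, 20) = 17)
Add(Add(72, 27), Mul(-1, Function('B')(T))) = Add(Add(72, 27), Mul(-1, 17)) = Add(99, -17) = 82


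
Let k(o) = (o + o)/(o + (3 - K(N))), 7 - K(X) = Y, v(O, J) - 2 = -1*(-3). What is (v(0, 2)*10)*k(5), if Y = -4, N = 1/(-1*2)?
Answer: -500/3 ≈ -166.67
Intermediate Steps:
N = -½ (N = 1/(-2) = -½ ≈ -0.50000)
v(O, J) = 5 (v(O, J) = 2 - 1*(-3) = 2 + 3 = 5)
K(X) = 11 (K(X) = 7 - 1*(-4) = 7 + 4 = 11)
k(o) = 2*o/(-8 + o) (k(o) = (o + o)/(o + (3 - 1*11)) = (2*o)/(o + (3 - 11)) = (2*o)/(o - 8) = (2*o)/(-8 + o) = 2*o/(-8 + o))
(v(0, 2)*10)*k(5) = (5*10)*(2*5/(-8 + 5)) = 50*(2*5/(-3)) = 50*(2*5*(-⅓)) = 50*(-10/3) = -500/3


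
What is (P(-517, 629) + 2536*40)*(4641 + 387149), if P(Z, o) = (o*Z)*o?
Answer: -80099489703030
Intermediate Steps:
P(Z, o) = Z*o² (P(Z, o) = (Z*o)*o = Z*o²)
(P(-517, 629) + 2536*40)*(4641 + 387149) = (-517*629² + 2536*40)*(4641 + 387149) = (-517*395641 + 101440)*391790 = (-204546397 + 101440)*391790 = -204444957*391790 = -80099489703030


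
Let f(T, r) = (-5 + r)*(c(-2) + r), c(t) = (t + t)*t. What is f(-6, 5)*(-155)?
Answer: 0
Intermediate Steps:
c(t) = 2*t² (c(t) = (2*t)*t = 2*t²)
f(T, r) = (-5 + r)*(8 + r) (f(T, r) = (-5 + r)*(2*(-2)² + r) = (-5 + r)*(2*4 + r) = (-5 + r)*(8 + r))
f(-6, 5)*(-155) = (-40 + 5² + 3*5)*(-155) = (-40 + 25 + 15)*(-155) = 0*(-155) = 0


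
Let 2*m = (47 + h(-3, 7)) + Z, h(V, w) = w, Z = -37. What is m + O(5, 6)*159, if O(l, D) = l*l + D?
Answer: 9875/2 ≈ 4937.5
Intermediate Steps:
O(l, D) = D + l² (O(l, D) = l² + D = D + l²)
m = 17/2 (m = ((47 + 7) - 37)/2 = (54 - 37)/2 = (½)*17 = 17/2 ≈ 8.5000)
m + O(5, 6)*159 = 17/2 + (6 + 5²)*159 = 17/2 + (6 + 25)*159 = 17/2 + 31*159 = 17/2 + 4929 = 9875/2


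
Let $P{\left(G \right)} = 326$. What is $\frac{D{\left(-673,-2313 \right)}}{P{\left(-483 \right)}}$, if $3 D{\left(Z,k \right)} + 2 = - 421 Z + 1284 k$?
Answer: $- \frac{2686561}{978} \approx -2747.0$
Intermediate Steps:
$D{\left(Z,k \right)} = - \frac{2}{3} + 428 k - \frac{421 Z}{3}$ ($D{\left(Z,k \right)} = - \frac{2}{3} + \frac{- 421 Z + 1284 k}{3} = - \frac{2}{3} - \left(- 428 k + \frac{421 Z}{3}\right) = - \frac{2}{3} + 428 k - \frac{421 Z}{3}$)
$\frac{D{\left(-673,-2313 \right)}}{P{\left(-483 \right)}} = \frac{- \frac{2}{3} + 428 \left(-2313\right) - - \frac{283333}{3}}{326} = \left(- \frac{2}{3} - 989964 + \frac{283333}{3}\right) \frac{1}{326} = \left(- \frac{2686561}{3}\right) \frac{1}{326} = - \frac{2686561}{978}$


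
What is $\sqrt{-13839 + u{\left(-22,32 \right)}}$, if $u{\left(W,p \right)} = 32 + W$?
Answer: $i \sqrt{13829} \approx 117.6 i$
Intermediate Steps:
$\sqrt{-13839 + u{\left(-22,32 \right)}} = \sqrt{-13839 + \left(32 - 22\right)} = \sqrt{-13839 + 10} = \sqrt{-13829} = i \sqrt{13829}$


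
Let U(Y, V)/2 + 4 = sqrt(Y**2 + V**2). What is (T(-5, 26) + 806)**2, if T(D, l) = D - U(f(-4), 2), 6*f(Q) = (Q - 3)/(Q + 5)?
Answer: (2427 - sqrt(193))**2/9 ≈ 6.4701e+5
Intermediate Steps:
f(Q) = (-3 + Q)/(6*(5 + Q)) (f(Q) = ((Q - 3)/(Q + 5))/6 = ((-3 + Q)/(5 + Q))/6 = (-3 + Q)/(6*(5 + Q)))
U(Y, V) = -8 + 2*sqrt(V**2 + Y**2) (U(Y, V) = -8 + 2*sqrt(Y**2 + V**2) = -8 + 2*sqrt(V**2 + Y**2))
T(D, l) = 8 + D - sqrt(193)/3 (T(D, l) = D - (-8 + 2*sqrt(2**2 + ((-3 - 4)/(6*(5 - 4)))**2)) = D - (-8 + 2*sqrt(4 + ((1/6)*(-7)/1)**2)) = D - (-8 + 2*sqrt(4 + ((1/6)*1*(-7))**2)) = D - (-8 + 2*sqrt(4 + (-7/6)**2)) = D - (-8 + 2*sqrt(4 + 49/36)) = D - (-8 + 2*sqrt(193/36)) = D - (-8 + 2*(sqrt(193)/6)) = D - (-8 + sqrt(193)/3) = D + (8 - sqrt(193)/3) = 8 + D - sqrt(193)/3)
(T(-5, 26) + 806)**2 = ((8 - 5 - sqrt(193)/3) + 806)**2 = ((3 - sqrt(193)/3) + 806)**2 = (809 - sqrt(193)/3)**2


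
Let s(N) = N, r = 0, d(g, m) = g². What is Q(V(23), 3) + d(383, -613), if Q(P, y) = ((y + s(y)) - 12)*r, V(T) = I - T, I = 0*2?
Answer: 146689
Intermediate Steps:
I = 0
V(T) = -T (V(T) = 0 - T = -T)
Q(P, y) = 0 (Q(P, y) = ((y + y) - 12)*0 = (2*y - 12)*0 = (-12 + 2*y)*0 = 0)
Q(V(23), 3) + d(383, -613) = 0 + 383² = 0 + 146689 = 146689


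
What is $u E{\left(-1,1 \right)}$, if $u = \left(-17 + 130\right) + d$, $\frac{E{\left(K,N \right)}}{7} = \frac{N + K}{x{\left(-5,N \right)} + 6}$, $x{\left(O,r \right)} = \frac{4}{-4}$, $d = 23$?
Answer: $0$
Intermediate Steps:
$x{\left(O,r \right)} = -1$ ($x{\left(O,r \right)} = 4 \left(- \frac{1}{4}\right) = -1$)
$E{\left(K,N \right)} = \frac{7 K}{5} + \frac{7 N}{5}$ ($E{\left(K,N \right)} = 7 \frac{N + K}{-1 + 6} = 7 \frac{K + N}{5} = 7 \left(K + N\right) \frac{1}{5} = 7 \left(\frac{K}{5} + \frac{N}{5}\right) = \frac{7 K}{5} + \frac{7 N}{5}$)
$u = 136$ ($u = \left(-17 + 130\right) + 23 = 113 + 23 = 136$)
$u E{\left(-1,1 \right)} = 136 \left(\frac{7}{5} \left(-1\right) + \frac{7}{5} \cdot 1\right) = 136 \left(- \frac{7}{5} + \frac{7}{5}\right) = 136 \cdot 0 = 0$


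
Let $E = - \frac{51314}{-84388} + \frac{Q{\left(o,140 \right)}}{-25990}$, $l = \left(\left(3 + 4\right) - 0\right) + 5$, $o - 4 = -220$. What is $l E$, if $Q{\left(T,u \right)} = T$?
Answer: $\frac{2027818002}{274155515} \approx 7.3966$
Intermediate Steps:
$o = -216$ ($o = 4 - 220 = -216$)
$l = 12$ ($l = \left(7 + 0\right) + 5 = 7 + 5 = 12$)
$E = \frac{337969667}{548311030}$ ($E = - \frac{51314}{-84388} - \frac{216}{-25990} = \left(-51314\right) \left(- \frac{1}{84388}\right) - - \frac{108}{12995} = \frac{25657}{42194} + \frac{108}{12995} = \frac{337969667}{548311030} \approx 0.61638$)
$l E = 12 \cdot \frac{337969667}{548311030} = \frac{2027818002}{274155515}$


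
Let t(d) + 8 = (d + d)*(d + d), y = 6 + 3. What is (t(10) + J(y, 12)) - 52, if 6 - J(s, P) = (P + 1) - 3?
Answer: 336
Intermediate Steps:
y = 9
J(s, P) = 8 - P (J(s, P) = 6 - ((P + 1) - 3) = 6 - ((1 + P) - 3) = 6 - (-2 + P) = 6 + (2 - P) = 8 - P)
t(d) = -8 + 4*d² (t(d) = -8 + (d + d)*(d + d) = -8 + (2*d)*(2*d) = -8 + 4*d²)
(t(10) + J(y, 12)) - 52 = ((-8 + 4*10²) + (8 - 1*12)) - 52 = ((-8 + 4*100) + (8 - 12)) - 52 = ((-8 + 400) - 4) - 52 = (392 - 4) - 52 = 388 - 52 = 336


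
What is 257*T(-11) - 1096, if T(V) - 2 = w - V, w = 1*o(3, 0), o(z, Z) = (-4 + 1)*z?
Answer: -68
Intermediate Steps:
o(z, Z) = -3*z
w = -9 (w = 1*(-3*3) = 1*(-9) = -9)
T(V) = -7 - V (T(V) = 2 + (-9 - V) = -7 - V)
257*T(-11) - 1096 = 257*(-7 - 1*(-11)) - 1096 = 257*(-7 + 11) - 1096 = 257*4 - 1096 = 1028 - 1096 = -68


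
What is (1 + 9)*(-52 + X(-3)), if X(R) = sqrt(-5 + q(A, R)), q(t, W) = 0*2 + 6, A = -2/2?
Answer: -510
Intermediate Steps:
A = -1 (A = -2*1/2 = -1)
q(t, W) = 6 (q(t, W) = 0 + 6 = 6)
X(R) = 1 (X(R) = sqrt(-5 + 6) = sqrt(1) = 1)
(1 + 9)*(-52 + X(-3)) = (1 + 9)*(-52 + 1) = 10*(-51) = -510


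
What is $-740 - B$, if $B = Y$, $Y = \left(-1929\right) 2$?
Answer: $3118$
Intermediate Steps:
$Y = -3858$
$B = -3858$
$-740 - B = -740 - -3858 = -740 + 3858 = 3118$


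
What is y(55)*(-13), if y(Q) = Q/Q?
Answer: -13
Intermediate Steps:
y(Q) = 1
y(55)*(-13) = 1*(-13) = -13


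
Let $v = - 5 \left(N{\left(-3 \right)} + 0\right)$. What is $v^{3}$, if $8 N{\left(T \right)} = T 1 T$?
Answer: $- \frac{91125}{512} \approx -177.98$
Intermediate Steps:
$N{\left(T \right)} = \frac{T^{2}}{8}$ ($N{\left(T \right)} = \frac{T 1 T}{8} = \frac{T T}{8} = \frac{T^{2}}{8}$)
$v = - \frac{45}{8}$ ($v = - 5 \left(\frac{\left(-3\right)^{2}}{8} + 0\right) = - 5 \left(\frac{1}{8} \cdot 9 + 0\right) = - 5 \left(\frac{9}{8} + 0\right) = \left(-5\right) \frac{9}{8} = - \frac{45}{8} \approx -5.625$)
$v^{3} = \left(- \frac{45}{8}\right)^{3} = - \frac{91125}{512}$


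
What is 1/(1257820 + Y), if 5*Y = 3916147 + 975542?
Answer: 5/11180789 ≈ 4.4720e-7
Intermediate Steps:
Y = 4891689/5 (Y = (3916147 + 975542)/5 = (⅕)*4891689 = 4891689/5 ≈ 9.7834e+5)
1/(1257820 + Y) = 1/(1257820 + 4891689/5) = 1/(11180789/5) = 5/11180789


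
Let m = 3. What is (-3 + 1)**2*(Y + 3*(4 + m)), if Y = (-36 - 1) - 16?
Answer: -128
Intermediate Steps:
Y = -53 (Y = -37 - 16 = -53)
(-3 + 1)**2*(Y + 3*(4 + m)) = (-3 + 1)**2*(-53 + 3*(4 + 3)) = (-2)**2*(-53 + 3*7) = 4*(-53 + 21) = 4*(-32) = -128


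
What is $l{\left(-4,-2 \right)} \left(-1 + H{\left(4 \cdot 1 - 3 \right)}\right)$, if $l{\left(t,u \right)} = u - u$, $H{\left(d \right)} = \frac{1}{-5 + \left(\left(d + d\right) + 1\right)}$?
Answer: $0$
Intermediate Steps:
$H{\left(d \right)} = \frac{1}{-4 + 2 d}$ ($H{\left(d \right)} = \frac{1}{-5 + \left(2 d + 1\right)} = \frac{1}{-5 + \left(1 + 2 d\right)} = \frac{1}{-4 + 2 d}$)
$l{\left(t,u \right)} = 0$
$l{\left(-4,-2 \right)} \left(-1 + H{\left(4 \cdot 1 - 3 \right)}\right) = 0 \left(-1 + \frac{1}{2 \left(-2 + \left(4 \cdot 1 - 3\right)\right)}\right) = 0 \left(-1 + \frac{1}{2 \left(-2 + \left(4 - 3\right)\right)}\right) = 0 \left(-1 + \frac{1}{2 \left(-2 + 1\right)}\right) = 0 \left(-1 + \frac{1}{2 \left(-1\right)}\right) = 0 \left(-1 + \frac{1}{2} \left(-1\right)\right) = 0 \left(-1 - \frac{1}{2}\right) = 0 \left(- \frac{3}{2}\right) = 0$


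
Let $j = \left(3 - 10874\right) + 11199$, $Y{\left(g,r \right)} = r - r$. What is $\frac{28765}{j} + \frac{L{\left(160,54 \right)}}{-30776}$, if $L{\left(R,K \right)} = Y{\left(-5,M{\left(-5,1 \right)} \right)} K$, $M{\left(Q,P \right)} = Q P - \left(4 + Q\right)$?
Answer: $\frac{28765}{328} \approx 87.698$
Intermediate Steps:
$M{\left(Q,P \right)} = -4 - Q + P Q$ ($M{\left(Q,P \right)} = P Q - \left(4 + Q\right) = -4 - Q + P Q$)
$Y{\left(g,r \right)} = 0$
$j = 328$ ($j = -10871 + 11199 = 328$)
$L{\left(R,K \right)} = 0$ ($L{\left(R,K \right)} = 0 K = 0$)
$\frac{28765}{j} + \frac{L{\left(160,54 \right)}}{-30776} = \frac{28765}{328} + \frac{0}{-30776} = 28765 \cdot \frac{1}{328} + 0 \left(- \frac{1}{30776}\right) = \frac{28765}{328} + 0 = \frac{28765}{328}$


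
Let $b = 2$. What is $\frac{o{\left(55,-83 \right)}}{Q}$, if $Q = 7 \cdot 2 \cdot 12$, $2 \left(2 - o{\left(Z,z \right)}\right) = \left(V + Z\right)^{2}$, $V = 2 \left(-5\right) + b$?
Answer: $- \frac{105}{16} \approx -6.5625$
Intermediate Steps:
$V = -8$ ($V = 2 \left(-5\right) + 2 = -10 + 2 = -8$)
$o{\left(Z,z \right)} = 2 - \frac{\left(-8 + Z\right)^{2}}{2}$
$Q = 168$ ($Q = 14 \cdot 12 = 168$)
$\frac{o{\left(55,-83 \right)}}{Q} = \frac{2 - \frac{\left(-8 + 55\right)^{2}}{2}}{168} = \left(2 - \frac{47^{2}}{2}\right) \frac{1}{168} = \left(2 - \frac{2209}{2}\right) \frac{1}{168} = \left(- \frac{2205}{2}\right) \frac{1}{168} = - \frac{105}{16}$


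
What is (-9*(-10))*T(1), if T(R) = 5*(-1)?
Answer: -450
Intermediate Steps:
T(R) = -5
(-9*(-10))*T(1) = -9*(-10)*(-5) = 90*(-5) = -450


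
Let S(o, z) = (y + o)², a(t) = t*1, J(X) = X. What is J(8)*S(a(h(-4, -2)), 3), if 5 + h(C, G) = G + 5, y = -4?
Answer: 288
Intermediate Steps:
h(C, G) = G (h(C, G) = -5 + (G + 5) = -5 + (5 + G) = G)
a(t) = t
S(o, z) = (-4 + o)²
J(8)*S(a(h(-4, -2)), 3) = 8*(-4 - 2)² = 8*(-6)² = 8*36 = 288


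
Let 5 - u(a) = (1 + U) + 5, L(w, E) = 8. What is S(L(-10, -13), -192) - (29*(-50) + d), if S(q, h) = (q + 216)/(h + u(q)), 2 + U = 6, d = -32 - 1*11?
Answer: 293897/197 ≈ 1491.9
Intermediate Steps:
d = -43 (d = -32 - 11 = -43)
U = 4 (U = -2 + 6 = 4)
u(a) = -5 (u(a) = 5 - ((1 + 4) + 5) = 5 - (5 + 5) = 5 - 1*10 = 5 - 10 = -5)
S(q, h) = (216 + q)/(-5 + h) (S(q, h) = (q + 216)/(h - 5) = (216 + q)/(-5 + h))
S(L(-10, -13), -192) - (29*(-50) + d) = (216 + 8)/(-5 - 192) - (29*(-50) - 43) = 224/(-197) - (-1450 - 43) = -1/197*224 - 1*(-1493) = -224/197 + 1493 = 293897/197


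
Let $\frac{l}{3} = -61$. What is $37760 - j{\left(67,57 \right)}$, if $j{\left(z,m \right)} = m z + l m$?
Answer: $44372$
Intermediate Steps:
$l = -183$ ($l = 3 \left(-61\right) = -183$)
$j{\left(z,m \right)} = - 183 m + m z$ ($j{\left(z,m \right)} = m z - 183 m = - 183 m + m z$)
$37760 - j{\left(67,57 \right)} = 37760 - 57 \left(-183 + 67\right) = 37760 - 57 \left(-116\right) = 37760 - -6612 = 37760 + 6612 = 44372$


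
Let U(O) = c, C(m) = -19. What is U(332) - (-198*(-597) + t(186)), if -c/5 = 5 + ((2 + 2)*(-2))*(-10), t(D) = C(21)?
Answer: -118612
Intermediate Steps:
t(D) = -19
c = -425 (c = -5*(5 + ((2 + 2)*(-2))*(-10)) = -5*(5 + (4*(-2))*(-10)) = -5*(5 - 8*(-10)) = -5*(5 + 80) = -5*85 = -425)
U(O) = -425
U(332) - (-198*(-597) + t(186)) = -425 - (-198*(-597) - 19) = -425 - (118206 - 19) = -425 - 1*118187 = -425 - 118187 = -118612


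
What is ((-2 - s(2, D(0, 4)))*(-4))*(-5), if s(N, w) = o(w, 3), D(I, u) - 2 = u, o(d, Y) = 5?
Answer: -140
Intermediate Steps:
D(I, u) = 2 + u
s(N, w) = 5
((-2 - s(2, D(0, 4)))*(-4))*(-5) = ((-2 - 1*5)*(-4))*(-5) = ((-2 - 5)*(-4))*(-5) = -7*(-4)*(-5) = 28*(-5) = -140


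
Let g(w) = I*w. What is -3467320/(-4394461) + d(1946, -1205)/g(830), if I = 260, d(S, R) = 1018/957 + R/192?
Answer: 45827269533774977/58082990233382400 ≈ 0.78900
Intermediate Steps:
d(S, R) = 1018/957 + R/192 (d(S, R) = 1018*(1/957) + R*(1/192) = 1018/957 + R/192)
g(w) = 260*w
-3467320/(-4394461) + d(1946, -1205)/g(830) = -3467320/(-4394461) + (1018/957 + (1/192)*(-1205))/((260*830)) = -3467320*(-1/4394461) + (1018/957 - 1205/192)/215800 = 3467320/4394461 - 319243/61248*1/215800 = 3467320/4394461 - 319243/13217318400 = 45827269533774977/58082990233382400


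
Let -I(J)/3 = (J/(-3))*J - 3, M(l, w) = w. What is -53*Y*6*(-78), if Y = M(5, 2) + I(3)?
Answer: 496080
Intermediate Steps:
I(J) = 9 + J**2 (I(J) = -3*((J/(-3))*J - 3) = -3*((J*(-1/3))*J - 3) = -3*((-J/3)*J - 3) = -3*(-J**2/3 - 3) = -3*(-3 - J**2/3) = 9 + J**2)
Y = 20 (Y = 2 + (9 + 3**2) = 2 + (9 + 9) = 2 + 18 = 20)
-53*Y*6*(-78) = -1060*6*(-78) = -53*120*(-78) = -6360*(-78) = 496080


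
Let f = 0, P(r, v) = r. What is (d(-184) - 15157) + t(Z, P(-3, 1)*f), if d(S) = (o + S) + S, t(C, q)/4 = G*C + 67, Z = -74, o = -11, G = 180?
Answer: -68548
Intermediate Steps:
t(C, q) = 268 + 720*C (t(C, q) = 4*(180*C + 67) = 4*(67 + 180*C) = 268 + 720*C)
d(S) = -11 + 2*S (d(S) = (-11 + S) + S = -11 + 2*S)
(d(-184) - 15157) + t(Z, P(-3, 1)*f) = ((-11 + 2*(-184)) - 15157) + (268 + 720*(-74)) = ((-11 - 368) - 15157) + (268 - 53280) = (-379 - 15157) - 53012 = -15536 - 53012 = -68548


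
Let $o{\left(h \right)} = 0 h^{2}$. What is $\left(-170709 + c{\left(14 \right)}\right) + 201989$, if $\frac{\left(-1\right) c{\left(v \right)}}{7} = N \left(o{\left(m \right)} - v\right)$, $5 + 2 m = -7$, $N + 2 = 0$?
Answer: $31084$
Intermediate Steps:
$N = -2$ ($N = -2 + 0 = -2$)
$m = -6$ ($m = - \frac{5}{2} + \frac{1}{2} \left(-7\right) = - \frac{5}{2} - \frac{7}{2} = -6$)
$o{\left(h \right)} = 0$
$c{\left(v \right)} = - 14 v$ ($c{\left(v \right)} = - 7 \left(- 2 \left(0 - v\right)\right) = - 7 \left(- 2 \left(- v\right)\right) = - 7 \cdot 2 v = - 14 v$)
$\left(-170709 + c{\left(14 \right)}\right) + 201989 = \left(-170709 - 196\right) + 201989 = -170905 + 201989 = 31084$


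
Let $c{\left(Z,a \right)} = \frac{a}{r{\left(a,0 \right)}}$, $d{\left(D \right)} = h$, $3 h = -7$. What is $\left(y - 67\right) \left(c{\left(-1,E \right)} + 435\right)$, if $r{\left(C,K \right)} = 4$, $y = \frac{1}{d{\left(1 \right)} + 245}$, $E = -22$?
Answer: $- \frac{41896007}{1456} \approx -28775.0$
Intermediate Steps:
$h = - \frac{7}{3}$ ($h = \frac{1}{3} \left(-7\right) = - \frac{7}{3} \approx -2.3333$)
$d{\left(D \right)} = - \frac{7}{3}$
$y = \frac{3}{728}$ ($y = \frac{1}{- \frac{7}{3} + 245} = \frac{1}{\frac{728}{3}} = \frac{3}{728} \approx 0.0041209$)
$c{\left(Z,a \right)} = \frac{a}{4}$
$\left(y - 67\right) \left(c{\left(-1,E \right)} + 435\right) = \left(\frac{3}{728} - 67\right) \left(\frac{1}{4} \left(-22\right) + 435\right) = \left(\frac{3}{728} + \left(-122 + 55\right)\right) \left(- \frac{11}{2} + 435\right) = \left(\frac{3}{728} - 67\right) \frac{859}{2} = \left(- \frac{48773}{728}\right) \frac{859}{2} = - \frac{41896007}{1456}$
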